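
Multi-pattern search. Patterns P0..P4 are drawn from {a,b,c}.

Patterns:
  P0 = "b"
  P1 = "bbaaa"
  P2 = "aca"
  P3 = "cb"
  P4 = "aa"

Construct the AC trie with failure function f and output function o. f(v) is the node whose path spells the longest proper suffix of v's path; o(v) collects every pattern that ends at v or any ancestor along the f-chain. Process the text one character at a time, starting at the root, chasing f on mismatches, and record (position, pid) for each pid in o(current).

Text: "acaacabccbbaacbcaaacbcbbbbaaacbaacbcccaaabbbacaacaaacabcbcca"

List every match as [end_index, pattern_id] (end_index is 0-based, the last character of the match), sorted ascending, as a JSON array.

Build:
Trie (insert patterns):
  0='ε' goto a→6 b→1 c→9
  1='b' goto b→2  [P0 ends]
  2='bb' goto a→3
  3='bba' goto a→4
  4='bbaa' goto a→5
  5='bbaaa' goto ·  [P1 ends]
  6='a' goto a→11 c→7
  7='ac' goto a→8
  8='aca' goto ·  [P2 ends]
  9='c' goto b→10
  10='cb' goto ·  [P3 ends]
  11='aa' goto ·  [P4 ends]

Failure links (BFS by depth):
  fail(1) 'b': from fail(0)=0 chase 'b': 0 ⇒ 0;  out={0}∪out(0)={0}
  fail(6) 'a': from fail(0)=0 chase 'a': 0 ⇒ 0;  out=∅∪out(0)=∅
  fail(9) 'c': from fail(0)=0 chase 'c': 0 ⇒ 0;  out=∅∪out(0)=∅
  fail(2) 'bb': from fail(1)=0 chase 'b': 0 ⇒ 1;  out=∅∪out(1)={0}
  fail(7) 'ac': from fail(6)=0 chase 'c': 0 ⇒ 9;  out=∅∪out(9)=∅
  fail(10) 'cb': from fail(9)=0 chase 'b': 0 ⇒ 1;  out={3}∪out(1)={0,3}
  fail(11) 'aa': from fail(6)=0 chase 'a': 0 ⇒ 6;  out={4}∪out(6)={4}
  fail(3) 'bba': from fail(2)=1 chase 'a': 1→0 ⇒ 6;  out=∅∪out(6)=∅
  fail(8) 'aca': from fail(7)=9 chase 'a': 9→0 ⇒ 6;  out={2}∪out(6)={2}
  fail(4) 'bbaa': from fail(3)=6 chase 'a': 6 ⇒ 11;  out=∅∪out(11)={4}
  fail(5) 'bbaaa': from fail(4)=11 chase 'a': 11→6 ⇒ 11;  out={1}∪out(11)={1,4}

Run:
i=0 'a': node 0→6
i=1 'c': node 6→7
i=2 'a': node 7→8  emit P2@[0:2]
i=3 'a': node 8→11 ·f  emit P4@[2:3]
i=4 'c': node 11→7 ·f
i=5 'a': node 7→8  emit P2@[3:5]
i=6 'b': node 8→1 ·f  emit P0@[6:6]
i=7 'c': node 1→9 ·f
i=8 'c': node 9→9 ·f
i=9 'b': node 9→10  emit P0@[9:9],P3@[8:9]
i=10 'b': node 10→2 ·f  emit P0@[10:10]
i=11 'a': node 2→3
i=12 'a': node 3→4  emit P4@[11:12]
i=13 'c': node 4→7 ·f
i=14 'b': node 7→10 ·f  emit P0@[14:14],P3@[13:14]
i=15 'c': node 10→9 ·f
i=16 'a': node 9→6 ·f
i=17 'a': node 6→11  emit P4@[16:17]
i=18 'a': node 11→11 ·f  emit P4@[17:18]
i=19 'c': node 11→7 ·f
i=20 'b': node 7→10 ·f  emit P0@[20:20],P3@[19:20]
i=21 'c': node 10→9 ·f
i=22 'b': node 9→10  emit P0@[22:22],P3@[21:22]
i=23 'b': node 10→2 ·f  emit P0@[23:23]
i=24 'b': node 2→2 ·f  emit P0@[24:24]
i=25 'b': node 2→2 ·f  emit P0@[25:25]
i=26 'a': node 2→3
i=27 'a': node 3→4  emit P4@[26:27]
i=28 'a': node 4→5  emit P1@[24:28],P4@[27:28]
i=29 'c': node 5→7 ·f
i=30 'b': node 7→10 ·f  emit P0@[30:30],P3@[29:30]
i=31 'a': node 10→6 ·f
i=32 'a': node 6→11  emit P4@[31:32]
i=33 'c': node 11→7 ·f
i=34 'b': node 7→10 ·f  emit P0@[34:34],P3@[33:34]
i=35 'c': node 10→9 ·f
i=36 'c': node 9→9 ·f
i=37 'c': node 9→9 ·f
i=38 'a': node 9→6 ·f
i=39 'a': node 6→11  emit P4@[38:39]
i=40 'a': node 11→11 ·f  emit P4@[39:40]
i=41 'b': node 11→1 ·f  emit P0@[41:41]
i=42 'b': node 1→2  emit P0@[42:42]
i=43 'b': node 2→2 ·f  emit P0@[43:43]
i=44 'a': node 2→3
i=45 'c': node 3→7 ·f
i=46 'a': node 7→8  emit P2@[44:46]
i=47 'a': node 8→11 ·f  emit P4@[46:47]
i=48 'c': node 11→7 ·f
i=49 'a': node 7→8  emit P2@[47:49]
i=50 'a': node 8→11 ·f  emit P4@[49:50]
i=51 'a': node 11→11 ·f  emit P4@[50:51]
i=52 'c': node 11→7 ·f
i=53 'a': node 7→8  emit P2@[51:53]
i=54 'b': node 8→1 ·f  emit P0@[54:54]
i=55 'c': node 1→9 ·f
i=56 'b': node 9→10  emit P0@[56:56],P3@[55:56]
i=57 'c': node 10→9 ·f
i=58 'c': node 9→9 ·f
i=59 'a': node 9→6 ·f

Matches: [[2,2],[3,4],[5,2],[6,0],[9,0],[9,3],[10,0],[12,4],[14,0],[14,3],[17,4],[18,4],[20,0],[20,3],[22,0],[22,3],[23,0],[24,0],[25,0],[27,4],[28,1],[28,4],[30,0],[30,3],[32,4],[34,0],[34,3],[39,4],[40,4],[41,0],[42,0],[43,0],[46,2],[47,4],[49,2],[50,4],[51,4],[53,2],[54,0],[56,0],[56,3]]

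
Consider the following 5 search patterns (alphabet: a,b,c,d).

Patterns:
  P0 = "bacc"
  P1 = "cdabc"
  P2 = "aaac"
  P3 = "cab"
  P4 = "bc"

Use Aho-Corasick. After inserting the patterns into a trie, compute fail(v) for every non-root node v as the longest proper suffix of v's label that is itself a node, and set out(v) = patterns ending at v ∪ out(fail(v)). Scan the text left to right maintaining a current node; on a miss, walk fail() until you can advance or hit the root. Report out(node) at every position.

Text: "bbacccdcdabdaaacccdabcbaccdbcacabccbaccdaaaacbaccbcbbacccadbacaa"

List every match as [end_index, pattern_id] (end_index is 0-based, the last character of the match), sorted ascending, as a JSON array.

Build:
Trie (insert patterns):
  n0 'ε': a→10 b→1 c→5
  n1 'b': a→2 c→16
  n2 'ba': c→3
  n3 'bac': c→4
  n4 'bacc': ·  [P0 ends]
  n5 'c': a→14 d→6
  n6 'cd': a→7
  n7 'cda': b→8
  n8 'cdab': c→9
  n9 'cdabc': ·  [P1 ends]
  n10 'a': a→11
  n11 'aa': a→12
  n12 'aaa': c→13
  n13 'aaac': ·  [P2 ends]
  n14 'ca': b→15
  n15 'cab': ·  [P3 ends]
  n16 'bc': ·  [P4 ends]

BFS fail/out derivation:
  fail(1) 'b': from fail(0)=0 chase 'b': 0 ⇒ 0;  out=∅∪out(0)=∅
  fail(5) 'c': from fail(0)=0 chase 'c': 0 ⇒ 0;  out=∅∪out(0)=∅
  fail(10) 'a': from fail(0)=0 chase 'a': 0 ⇒ 0;  out=∅∪out(0)=∅
  fail(2) 'ba': from fail(1)=0 chase 'a': 0 ⇒ 10;  out=∅∪out(10)=∅
  fail(6) 'cd': from fail(5)=0 chase 'd': 0 ⇒ 0;  out=∅∪out(0)=∅
  fail(11) 'aa': from fail(10)=0 chase 'a': 0 ⇒ 10;  out=∅∪out(10)=∅
  fail(14) 'ca': from fail(5)=0 chase 'a': 0 ⇒ 10;  out=∅∪out(10)=∅
  fail(16) 'bc': from fail(1)=0 chase 'c': 0 ⇒ 5;  out={4}∪out(5)={4}
  fail(3) 'bac': from fail(2)=10 chase 'c': 10→0 ⇒ 5;  out=∅∪out(5)=∅
  fail(7) 'cda': from fail(6)=0 chase 'a': 0 ⇒ 10;  out=∅∪out(10)=∅
  fail(12) 'aaa': from fail(11)=10 chase 'a': 10 ⇒ 11;  out=∅∪out(11)=∅
  fail(15) 'cab': from fail(14)=10 chase 'b': 10→0 ⇒ 1;  out={3}∪out(1)={3}
  fail(4) 'bacc': from fail(3)=5 chase 'c': 5→0 ⇒ 5;  out={0}∪out(5)={0}
  fail(8) 'cdab': from fail(7)=10 chase 'b': 10→0 ⇒ 1;  out=∅∪out(1)=∅
  fail(13) 'aaac': from fail(12)=11 chase 'c': 11→10→0 ⇒ 5;  out={2}∪out(5)={2}
  fail(9) 'cdabc': from fail(8)=1 chase 'c': 1 ⇒ 16;  out={1}∪out(16)={1,4}

Text stream:
pos 0 'b': at 1
pos 1 'b': at 1 (via fail)
pos 2 'a': at 2
pos 3 'c': at 3
pos 4 'c': at 4  → match P0@[1:4]
pos 5 'c': at 5 (via fail)
pos 6 'd': at 6
pos 7 'c': at 5 (via fail)
pos 8 'd': at 6
pos 9 'a': at 7
pos 10 'b': at 8
pos 11 'd': at 0 (via fail)
pos 12 'a': at 10
pos 13 'a': at 11
pos 14 'a': at 12
pos 15 'c': at 13  → match P2@[12:15]
pos 16 'c': at 5 (via fail)
pos 17 'c': at 5 (via fail)
pos 18 'd': at 6
pos 19 'a': at 7
pos 20 'b': at 8
pos 21 'c': at 9  → match P1@[17:21],P4@[20:21]
pos 22 'b': at 1 (via fail)
pos 23 'a': at 2
pos 24 'c': at 3
pos 25 'c': at 4  → match P0@[22:25]
pos 26 'd': at 6 (via fail)
pos 27 'b': at 1 (via fail)
pos 28 'c': at 16  → match P4@[27:28]
pos 29 'a': at 14 (via fail)
pos 30 'c': at 5 (via fail)
pos 31 'a': at 14
pos 32 'b': at 15  → match P3@[30:32]
pos 33 'c': at 16 (via fail)  → match P4@[32:33]
pos 34 'c': at 5 (via fail)
pos 35 'b': at 1 (via fail)
pos 36 'a': at 2
pos 37 'c': at 3
pos 38 'c': at 4  → match P0@[35:38]
pos 39 'd': at 6 (via fail)
pos 40 'a': at 7
pos 41 'a': at 11 (via fail)
pos 42 'a': at 12
pos 43 'a': at 12 (via fail)
pos 44 'c': at 13  → match P2@[41:44]
pos 45 'b': at 1 (via fail)
pos 46 'a': at 2
pos 47 'c': at 3
pos 48 'c': at 4  → match P0@[45:48]
pos 49 'b': at 1 (via fail)
pos 50 'c': at 16  → match P4@[49:50]
pos 51 'b': at 1 (via fail)
pos 52 'b': at 1 (via fail)
pos 53 'a': at 2
pos 54 'c': at 3
pos 55 'c': at 4  → match P0@[52:55]
pos 56 'c': at 5 (via fail)
pos 57 'a': at 14
pos 58 'd': at 0 (via fail)
pos 59 'b': at 1
pos 60 'a': at 2
pos 61 'c': at 3
pos 62 'a': at 14 (via fail)
pos 63 'a': at 11 (via fail)

Result: [[4,0],[15,2],[21,1],[21,4],[25,0],[28,4],[32,3],[33,4],[38,0],[44,2],[48,0],[50,4],[55,0]]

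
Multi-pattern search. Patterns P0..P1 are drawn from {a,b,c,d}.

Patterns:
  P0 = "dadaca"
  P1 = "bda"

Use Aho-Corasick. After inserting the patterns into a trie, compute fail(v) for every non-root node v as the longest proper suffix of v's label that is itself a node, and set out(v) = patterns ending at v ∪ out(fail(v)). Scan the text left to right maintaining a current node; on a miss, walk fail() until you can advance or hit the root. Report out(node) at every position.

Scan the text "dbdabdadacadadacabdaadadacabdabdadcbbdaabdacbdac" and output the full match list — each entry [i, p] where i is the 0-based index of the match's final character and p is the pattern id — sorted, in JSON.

Build:
Trie (insert patterns):
  n0 'ε': b→7 d→1
  n1 'd': a→2
  n2 'da': d→3
  n3 'dad': a→4
  n4 'dada': c→5
  n5 'dadac': a→6
  n6 'dadaca': ·  [P0 ends]
  n7 'b': d→8
  n8 'bd': a→9
  n9 'bda': ·  [P1 ends]

BFS fail/out derivation:
  n1('d'): parent n0 fail=0; on 'd' 0 → fail=0;  out ∅∪∅=∅
  n7('b'): parent n0 fail=0; on 'b' 0 → fail=0;  out ∅∪∅=∅
  n2('da'): parent n1 fail=0; on 'a' 0 → fail=0;  out ∅∪∅=∅
  n8('bd'): parent n7 fail=0; on 'd' 0 → fail=1;  out ∅∪∅=∅
  n3('dad'): parent n2 fail=0; on 'd' 0 → fail=1;  out ∅∪∅=∅
  n9('bda'): parent n8 fail=1; on 'a' 1 → fail=2;  out {1}∪∅={1}
  n4('dada'): parent n3 fail=1; on 'a' 1 → fail=2;  out ∅∪∅=∅
  n5('dadac'): parent n4 fail=2; on 'c' 2→0 → fail=0;  out ∅∪∅=∅
  n6('dadaca'): parent n5 fail=0; on 'a' 0 → fail=0;  out {0}∪∅={0}

Run:
[0] read 'd'  n0⇒n1
[1] read 'b'  n1⇒n7 (via fail)
[2] read 'd'  n7⇒n8
[3] read 'a'  n8⇒n9  ** P1@[1:3]
[4] read 'b'  n9⇒n7 (via fail)
[5] read 'd'  n7⇒n8
[6] read 'a'  n8⇒n9  ** P1@[4:6]
[7] read 'd'  n9⇒n3 (via fail)
[8] read 'a'  n3⇒n4
[9] read 'c'  n4⇒n5
[10] read 'a'  n5⇒n6  ** P0@[5:10]
[11] read 'd'  n6⇒n1 (via fail)
[12] read 'a'  n1⇒n2
[13] read 'd'  n2⇒n3
[14] read 'a'  n3⇒n4
[15] read 'c'  n4⇒n5
[16] read 'a'  n5⇒n6  ** P0@[11:16]
[17] read 'b'  n6⇒n7 (via fail)
[18] read 'd'  n7⇒n8
[19] read 'a'  n8⇒n9  ** P1@[17:19]
[20] read 'a'  n9⇒n0 (via fail)
[21] read 'd'  n0⇒n1
[22] read 'a'  n1⇒n2
[23] read 'd'  n2⇒n3
[24] read 'a'  n3⇒n4
[25] read 'c'  n4⇒n5
[26] read 'a'  n5⇒n6  ** P0@[21:26]
[27] read 'b'  n6⇒n7 (via fail)
[28] read 'd'  n7⇒n8
[29] read 'a'  n8⇒n9  ** P1@[27:29]
[30] read 'b'  n9⇒n7 (via fail)
[31] read 'd'  n7⇒n8
[32] read 'a'  n8⇒n9  ** P1@[30:32]
[33] read 'd'  n9⇒n3 (via fail)
[34] read 'c'  n3⇒n0 (via fail)
[35] read 'b'  n0⇒n7
[36] read 'b'  n7⇒n7 (via fail)
[37] read 'd'  n7⇒n8
[38] read 'a'  n8⇒n9  ** P1@[36:38]
[39] read 'a'  n9⇒n0 (via fail)
[40] read 'b'  n0⇒n7
[41] read 'd'  n7⇒n8
[42] read 'a'  n8⇒n9  ** P1@[40:42]
[43] read 'c'  n9⇒n0 (via fail)
[44] read 'b'  n0⇒n7
[45] read 'd'  n7⇒n8
[46] read 'a'  n8⇒n9  ** P1@[44:46]
[47] read 'c'  n9⇒n0 (via fail)

Result: [[3,1],[6,1],[10,0],[16,0],[19,1],[26,0],[29,1],[32,1],[38,1],[42,1],[46,1]]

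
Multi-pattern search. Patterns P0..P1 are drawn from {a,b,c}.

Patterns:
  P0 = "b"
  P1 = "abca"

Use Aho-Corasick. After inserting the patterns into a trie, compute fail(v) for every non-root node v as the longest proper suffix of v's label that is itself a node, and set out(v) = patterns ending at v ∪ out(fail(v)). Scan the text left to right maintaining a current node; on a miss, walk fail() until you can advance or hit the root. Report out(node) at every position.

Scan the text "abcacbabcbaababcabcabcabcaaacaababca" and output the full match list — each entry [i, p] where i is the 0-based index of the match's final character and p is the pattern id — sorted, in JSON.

Build automaton:
Trie (insert patterns):
  n0 'ε': a→2 b→1
  n1 'b': ·  ←P0
  n2 'a': b→3
  n3 'ab': c→4
  n4 'abc': a→5
  n5 'abca': ·  ←P1

BFS fail/out derivation:
  fail(1) 'b': from fail(0)=0 chase 'b': 0 ⇒ 0;  out={0}∪out(0)={0}
  fail(2) 'a': from fail(0)=0 chase 'a': 0 ⇒ 0;  out=∅∪out(0)=∅
  fail(3) 'ab': from fail(2)=0 chase 'b': 0 ⇒ 1;  out=∅∪out(1)={0}
  fail(4) 'abc': from fail(3)=1 chase 'c': 1→0 ⇒ 0;  out=∅∪out(0)=∅
  fail(5) 'abca': from fail(4)=0 chase 'a': 0 ⇒ 2;  out={1}∪out(2)={1}

Scan:
i=0 'a': node 0→2
i=1 'b': node 2→3  → match P0@[1:1]
i=2 'c': node 3→4
i=3 'a': node 4→5  → match P1@[0:3]
i=4 'c': node 5→0 (via fail)
i=5 'b': node 0→1  → match P0@[5:5]
i=6 'a': node 1→2 (via fail)
i=7 'b': node 2→3  → match P0@[7:7]
i=8 'c': node 3→4
i=9 'b': node 4→1 (via fail)  → match P0@[9:9]
i=10 'a': node 1→2 (via fail)
i=11 'a': node 2→2 (via fail)
i=12 'b': node 2→3  → match P0@[12:12]
i=13 'a': node 3→2 (via fail)
i=14 'b': node 2→3  → match P0@[14:14]
i=15 'c': node 3→4
i=16 'a': node 4→5  → match P1@[13:16]
i=17 'b': node 5→3 (via fail)  → match P0@[17:17]
i=18 'c': node 3→4
i=19 'a': node 4→5  → match P1@[16:19]
i=20 'b': node 5→3 (via fail)  → match P0@[20:20]
i=21 'c': node 3→4
i=22 'a': node 4→5  → match P1@[19:22]
i=23 'b': node 5→3 (via fail)  → match P0@[23:23]
i=24 'c': node 3→4
i=25 'a': node 4→5  → match P1@[22:25]
i=26 'a': node 5→2 (via fail)
i=27 'a': node 2→2 (via fail)
i=28 'c': node 2→0 (via fail)
i=29 'a': node 0→2
i=30 'a': node 2→2 (via fail)
i=31 'b': node 2→3  → match P0@[31:31]
i=32 'a': node 3→2 (via fail)
i=33 'b': node 2→3  → match P0@[33:33]
i=34 'c': node 3→4
i=35 'a': node 4→5  → match P1@[32:35]

Matches: [[1,0],[3,1],[5,0],[7,0],[9,0],[12,0],[14,0],[16,1],[17,0],[19,1],[20,0],[22,1],[23,0],[25,1],[31,0],[33,0],[35,1]]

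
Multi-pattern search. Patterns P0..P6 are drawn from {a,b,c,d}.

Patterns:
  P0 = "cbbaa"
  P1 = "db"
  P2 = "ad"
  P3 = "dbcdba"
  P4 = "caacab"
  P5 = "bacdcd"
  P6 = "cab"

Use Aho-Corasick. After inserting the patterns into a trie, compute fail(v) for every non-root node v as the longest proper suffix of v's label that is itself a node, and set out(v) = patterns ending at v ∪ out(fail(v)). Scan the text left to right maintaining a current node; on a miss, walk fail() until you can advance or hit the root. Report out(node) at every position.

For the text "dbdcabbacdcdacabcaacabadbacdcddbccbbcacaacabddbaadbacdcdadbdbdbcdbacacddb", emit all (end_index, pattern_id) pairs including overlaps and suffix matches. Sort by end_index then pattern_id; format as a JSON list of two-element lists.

Construct AC machine:
Trie (insert patterns):
  0='ε' goto a→8 b→19 c→1 d→6
  1='c' goto a→14 b→2
  2='cb' goto b→3
  3='cbb' goto a→4
  4='cbba' goto a→5
  5='cbbaa' goto ·  ←P0
  6='d' goto b→7
  7='db' goto c→10  ←P1
  8='a' goto d→9
  9='ad' goto ·  ←P2
  10='dbc' goto d→11
  11='dbcd' goto b→12
  12='dbcdb' goto a→13
  13='dbcdba' goto ·  ←P3
  14='ca' goto a→15 b→25
  15='caa' goto c→16
  16='caac' goto a→17
  17='caaca' goto b→18
  18='caacab' goto ·  ←P4
  19='b' goto a→20
  20='ba' goto c→21
  21='bac' goto d→22
  22='bacd' goto c→23
  23='bacdc' goto d→24
  24='bacdcd' goto ·  ←P5
  25='cab' goto ·  ←P6

BFS fail/out derivation:
  fail(1) 'c': from fail(0)=0 chase 'c': 0 ⇒ 0;  out=∅∪out(0)=∅
  fail(6) 'd': from fail(0)=0 chase 'd': 0 ⇒ 0;  out=∅∪out(0)=∅
  fail(8) 'a': from fail(0)=0 chase 'a': 0 ⇒ 0;  out=∅∪out(0)=∅
  fail(19) 'b': from fail(0)=0 chase 'b': 0 ⇒ 0;  out=∅∪out(0)=∅
  fail(2) 'cb': from fail(1)=0 chase 'b': 0 ⇒ 19;  out=∅∪out(19)=∅
  fail(7) 'db': from fail(6)=0 chase 'b': 0 ⇒ 19;  out={1}∪out(19)={1}
  fail(9) 'ad': from fail(8)=0 chase 'd': 0 ⇒ 6;  out={2}∪out(6)={2}
  fail(14) 'ca': from fail(1)=0 chase 'a': 0 ⇒ 8;  out=∅∪out(8)=∅
  fail(20) 'ba': from fail(19)=0 chase 'a': 0 ⇒ 8;  out=∅∪out(8)=∅
  fail(3) 'cbb': from fail(2)=19 chase 'b': 19→0 ⇒ 19;  out=∅∪out(19)=∅
  fail(10) 'dbc': from fail(7)=19 chase 'c': 19→0 ⇒ 1;  out=∅∪out(1)=∅
  fail(15) 'caa': from fail(14)=8 chase 'a': 8→0 ⇒ 8;  out=∅∪out(8)=∅
  fail(21) 'bac': from fail(20)=8 chase 'c': 8→0 ⇒ 1;  out=∅∪out(1)=∅
  fail(25) 'cab': from fail(14)=8 chase 'b': 8→0 ⇒ 19;  out={6}∪out(19)={6}
  fail(4) 'cbba': from fail(3)=19 chase 'a': 19 ⇒ 20;  out=∅∪out(20)=∅
  fail(11) 'dbcd': from fail(10)=1 chase 'd': 1→0 ⇒ 6;  out=∅∪out(6)=∅
  fail(16) 'caac': from fail(15)=8 chase 'c': 8→0 ⇒ 1;  out=∅∪out(1)=∅
  fail(22) 'bacd': from fail(21)=1 chase 'd': 1→0 ⇒ 6;  out=∅∪out(6)=∅
  fail(5) 'cbbaa': from fail(4)=20 chase 'a': 20→8→0 ⇒ 8;  out={0}∪out(8)={0}
  fail(12) 'dbcdb': from fail(11)=6 chase 'b': 6 ⇒ 7;  out=∅∪out(7)={1}
  fail(17) 'caaca': from fail(16)=1 chase 'a': 1 ⇒ 14;  out=∅∪out(14)=∅
  fail(23) 'bacdc': from fail(22)=6 chase 'c': 6→0 ⇒ 1;  out=∅∪out(1)=∅
  fail(13) 'dbcdba': from fail(12)=7 chase 'a': 7→19 ⇒ 20;  out={3}∪out(20)={3}
  fail(18) 'caacab': from fail(17)=14 chase 'b': 14 ⇒ 25;  out={4}∪out(25)={4,6}
  fail(24) 'bacdcd': from fail(23)=1 chase 'd': 1→0 ⇒ 6;  out={5}∪out(6)={5}

Run:
[0] read 'd'  n0⇒n6
[1] read 'b'  n6⇒n7  emit P1@[0:1]
[2] read 'd'  n7⇒n6 (fail-walked)
[3] read 'c'  n6⇒n1 (fail-walked)
[4] read 'a'  n1⇒n14
[5] read 'b'  n14⇒n25  emit P6@[3:5]
[6] read 'b'  n25⇒n19 (fail-walked)
[7] read 'a'  n19⇒n20
[8] read 'c'  n20⇒n21
[9] read 'd'  n21⇒n22
[10] read 'c'  n22⇒n23
[11] read 'd'  n23⇒n24  emit P5@[6:11]
[12] read 'a'  n24⇒n8 (fail-walked)
[13] read 'c'  n8⇒n1 (fail-walked)
[14] read 'a'  n1⇒n14
[15] read 'b'  n14⇒n25  emit P6@[13:15]
[16] read 'c'  n25⇒n1 (fail-walked)
[17] read 'a'  n1⇒n14
[18] read 'a'  n14⇒n15
[19] read 'c'  n15⇒n16
[20] read 'a'  n16⇒n17
[21] read 'b'  n17⇒n18  emit P4@[16:21],P6@[19:21]
[22] read 'a'  n18⇒n20 (fail-walked)
[23] read 'd'  n20⇒n9 (fail-walked)  emit P2@[22:23]
[24] read 'b'  n9⇒n7 (fail-walked)  emit P1@[23:24]
[25] read 'a'  n7⇒n20 (fail-walked)
[26] read 'c'  n20⇒n21
[27] read 'd'  n21⇒n22
[28] read 'c'  n22⇒n23
[29] read 'd'  n23⇒n24  emit P5@[24:29]
[30] read 'd'  n24⇒n6 (fail-walked)
[31] read 'b'  n6⇒n7  emit P1@[30:31]
[32] read 'c'  n7⇒n10
[33] read 'c'  n10⇒n1 (fail-walked)
[34] read 'b'  n1⇒n2
[35] read 'b'  n2⇒n3
[36] read 'c'  n3⇒n1 (fail-walked)
[37] read 'a'  n1⇒n14
[38] read 'c'  n14⇒n1 (fail-walked)
[39] read 'a'  n1⇒n14
[40] read 'a'  n14⇒n15
[41] read 'c'  n15⇒n16
[42] read 'a'  n16⇒n17
[43] read 'b'  n17⇒n18  emit P4@[38:43],P6@[41:43]
[44] read 'd'  n18⇒n6 (fail-walked)
[45] read 'd'  n6⇒n6 (fail-walked)
[46] read 'b'  n6⇒n7  emit P1@[45:46]
[47] read 'a'  n7⇒n20 (fail-walked)
[48] read 'a'  n20⇒n8 (fail-walked)
[49] read 'd'  n8⇒n9  emit P2@[48:49]
[50] read 'b'  n9⇒n7 (fail-walked)  emit P1@[49:50]
[51] read 'a'  n7⇒n20 (fail-walked)
[52] read 'c'  n20⇒n21
[53] read 'd'  n21⇒n22
[54] read 'c'  n22⇒n23
[55] read 'd'  n23⇒n24  emit P5@[50:55]
[56] read 'a'  n24⇒n8 (fail-walked)
[57] read 'd'  n8⇒n9  emit P2@[56:57]
[58] read 'b'  n9⇒n7 (fail-walked)  emit P1@[57:58]
[59] read 'd'  n7⇒n6 (fail-walked)
[60] read 'b'  n6⇒n7  emit P1@[59:60]
[61] read 'd'  n7⇒n6 (fail-walked)
[62] read 'b'  n6⇒n7  emit P1@[61:62]
[63] read 'c'  n7⇒n10
[64] read 'd'  n10⇒n11
[65] read 'b'  n11⇒n12  emit P1@[64:65]
[66] read 'a'  n12⇒n13  emit P3@[61:66]
[67] read 'c'  n13⇒n21 (fail-walked)
[68] read 'a'  n21⇒n14 (fail-walked)
[69] read 'c'  n14⇒n1 (fail-walked)
[70] read 'd'  n1⇒n6 (fail-walked)
[71] read 'd'  n6⇒n6 (fail-walked)
[72] read 'b'  n6⇒n7  emit P1@[71:72]

All matches (sorted): [[1,1],[5,6],[11,5],[15,6],[21,4],[21,6],[23,2],[24,1],[29,5],[31,1],[43,4],[43,6],[46,1],[49,2],[50,1],[55,5],[57,2],[58,1],[60,1],[62,1],[65,1],[66,3],[72,1]]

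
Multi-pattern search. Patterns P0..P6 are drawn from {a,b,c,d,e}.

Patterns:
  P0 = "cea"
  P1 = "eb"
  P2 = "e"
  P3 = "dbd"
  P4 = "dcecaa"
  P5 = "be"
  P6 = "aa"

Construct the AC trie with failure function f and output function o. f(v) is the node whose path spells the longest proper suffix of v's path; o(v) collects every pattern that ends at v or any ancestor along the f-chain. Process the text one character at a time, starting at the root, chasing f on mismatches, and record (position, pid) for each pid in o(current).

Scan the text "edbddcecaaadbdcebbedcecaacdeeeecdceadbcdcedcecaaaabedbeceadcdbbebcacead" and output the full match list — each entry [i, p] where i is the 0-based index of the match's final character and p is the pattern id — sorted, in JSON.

Construct AC machine:
Trie (insert patterns):
  n0 'ε': a→16 b→14 c→1 d→6 e→4
  n1 'c': e→2
  n2 'ce': a→3
  n3 'cea': ·  [P0 ends]
  n4 'e': b→5  [P2 ends]
  n5 'eb': ·  [P1 ends]
  n6 'd': b→7 c→9
  n7 'db': d→8
  n8 'dbd': ·  [P3 ends]
  n9 'dc': e→10
  n10 'dce': c→11
  n11 'dcec': a→12
  n12 'dceca': a→13
  n13 'dcecaa': ·  [P4 ends]
  n14 'b': e→15
  n15 'be': ·  [P5 ends]
  n16 'a': a→17
  n17 'aa': ·  [P6 ends]

BFS fail/out derivation:
  n1('c'): parent n0 fail=0; on 'c' 0 → fail=0;  out ∅∪∅=∅
  n4('e'): parent n0 fail=0; on 'e' 0 → fail=0;  out {2}∪∅={2}
  n6('d'): parent n0 fail=0; on 'd' 0 → fail=0;  out ∅∪∅=∅
  n14('b'): parent n0 fail=0; on 'b' 0 → fail=0;  out ∅∪∅=∅
  n16('a'): parent n0 fail=0; on 'a' 0 → fail=0;  out ∅∪∅=∅
  n2('ce'): parent n1 fail=0; on 'e' 0 → fail=4;  out ∅∪{2}={2}
  n5('eb'): parent n4 fail=0; on 'b' 0 → fail=14;  out {1}∪∅={1}
  n7('db'): parent n6 fail=0; on 'b' 0 → fail=14;  out ∅∪∅=∅
  n9('dc'): parent n6 fail=0; on 'c' 0 → fail=1;  out ∅∪∅=∅
  n15('be'): parent n14 fail=0; on 'e' 0 → fail=4;  out {5}∪{2}={2,5}
  n17('aa'): parent n16 fail=0; on 'a' 0 → fail=16;  out {6}∪∅={6}
  n3('cea'): parent n2 fail=4; on 'a' 4→0 → fail=16;  out {0}∪∅={0}
  n8('dbd'): parent n7 fail=14; on 'd' 14→0 → fail=6;  out {3}∪∅={3}
  n10('dce'): parent n9 fail=1; on 'e' 1 → fail=2;  out ∅∪{2}={2}
  n11('dcec'): parent n10 fail=2; on 'c' 2→4→0 → fail=1;  out ∅∪∅=∅
  n12('dceca'): parent n11 fail=1; on 'a' 1→0 → fail=16;  out ∅∪∅=∅
  n13('dcecaa'): parent n12 fail=16; on 'a' 16 → fail=17;  out {4}∪{6}={4,6}

Scan:
i=0 'e': node 0→4  → match P2@[0:0]
i=1 'd': node 4→6 (via fail)
i=2 'b': node 6→7
i=3 'd': node 7→8  → match P3@[1:3]
i=4 'd': node 8→6 (via fail)
i=5 'c': node 6→9
i=6 'e': node 9→10  → match P2@[6:6]
i=7 'c': node 10→11
i=8 'a': node 11→12
i=9 'a': node 12→13  → match P4@[4:9],P6@[8:9]
i=10 'a': node 13→17 (via fail)  → match P6@[9:10]
i=11 'd': node 17→6 (via fail)
i=12 'b': node 6→7
i=13 'd': node 7→8  → match P3@[11:13]
i=14 'c': node 8→9 (via fail)
i=15 'e': node 9→10  → match P2@[15:15]
i=16 'b': node 10→5 (via fail)  → match P1@[15:16]
i=17 'b': node 5→14 (via fail)
i=18 'e': node 14→15  → match P2@[18:18],P5@[17:18]
i=19 'd': node 15→6 (via fail)
i=20 'c': node 6→9
i=21 'e': node 9→10  → match P2@[21:21]
i=22 'c': node 10→11
i=23 'a': node 11→12
i=24 'a': node 12→13  → match P4@[19:24],P6@[23:24]
i=25 'c': node 13→1 (via fail)
i=26 'd': node 1→6 (via fail)
i=27 'e': node 6→4 (via fail)  → match P2@[27:27]
i=28 'e': node 4→4 (via fail)  → match P2@[28:28]
i=29 'e': node 4→4 (via fail)  → match P2@[29:29]
i=30 'e': node 4→4 (via fail)  → match P2@[30:30]
i=31 'c': node 4→1 (via fail)
i=32 'd': node 1→6 (via fail)
i=33 'c': node 6→9
i=34 'e': node 9→10  → match P2@[34:34]
i=35 'a': node 10→3 (via fail)  → match P0@[33:35]
i=36 'd': node 3→6 (via fail)
i=37 'b': node 6→7
i=38 'c': node 7→1 (via fail)
i=39 'd': node 1→6 (via fail)
i=40 'c': node 6→9
i=41 'e': node 9→10  → match P2@[41:41]
i=42 'd': node 10→6 (via fail)
i=43 'c': node 6→9
i=44 'e': node 9→10  → match P2@[44:44]
i=45 'c': node 10→11
i=46 'a': node 11→12
i=47 'a': node 12→13  → match P4@[42:47],P6@[46:47]
i=48 'a': node 13→17 (via fail)  → match P6@[47:48]
i=49 'a': node 17→17 (via fail)  → match P6@[48:49]
i=50 'b': node 17→14 (via fail)
i=51 'e': node 14→15  → match P2@[51:51],P5@[50:51]
i=52 'd': node 15→6 (via fail)
i=53 'b': node 6→7
i=54 'e': node 7→15 (via fail)  → match P2@[54:54],P5@[53:54]
i=55 'c': node 15→1 (via fail)
i=56 'e': node 1→2  → match P2@[56:56]
i=57 'a': node 2→3  → match P0@[55:57]
i=58 'd': node 3→6 (via fail)
i=59 'c': node 6→9
i=60 'd': node 9→6 (via fail)
i=61 'b': node 6→7
i=62 'b': node 7→14 (via fail)
i=63 'e': node 14→15  → match P2@[63:63],P5@[62:63]
i=64 'b': node 15→5 (via fail)  → match P1@[63:64]
i=65 'c': node 5→1 (via fail)
i=66 'a': node 1→16 (via fail)
i=67 'c': node 16→1 (via fail)
i=68 'e': node 1→2  → match P2@[68:68]
i=69 'a': node 2→3  → match P0@[67:69]
i=70 'd': node 3→6 (via fail)

Result: [[0,2],[3,3],[6,2],[9,4],[9,6],[10,6],[13,3],[15,2],[16,1],[18,2],[18,5],[21,2],[24,4],[24,6],[27,2],[28,2],[29,2],[30,2],[34,2],[35,0],[41,2],[44,2],[47,4],[47,6],[48,6],[49,6],[51,2],[51,5],[54,2],[54,5],[56,2],[57,0],[63,2],[63,5],[64,1],[68,2],[69,0]]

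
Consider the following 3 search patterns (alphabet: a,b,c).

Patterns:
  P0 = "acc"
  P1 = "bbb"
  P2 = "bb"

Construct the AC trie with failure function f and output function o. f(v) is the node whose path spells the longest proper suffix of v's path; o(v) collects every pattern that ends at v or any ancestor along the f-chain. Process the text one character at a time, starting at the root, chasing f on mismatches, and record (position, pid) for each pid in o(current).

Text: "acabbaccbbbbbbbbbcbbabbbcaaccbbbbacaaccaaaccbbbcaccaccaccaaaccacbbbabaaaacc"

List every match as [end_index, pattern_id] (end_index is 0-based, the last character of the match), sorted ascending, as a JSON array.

Build:
Trie (insert patterns):
  0='ε' goto a→1 b→4
  1='a' goto c→2
  2='ac' goto c→3
  3='acc' goto ·  [P0 ends]
  4='b' goto b→5
  5='bb' goto b→6  [P2 ends]
  6='bbb' goto ·  [P1 ends]

Failure links (BFS by depth):
  fail(1) 'a': from fail(0)=0 chase 'a': 0 ⇒ 0;  out=∅∪out(0)=∅
  fail(4) 'b': from fail(0)=0 chase 'b': 0 ⇒ 0;  out=∅∪out(0)=∅
  fail(2) 'ac': from fail(1)=0 chase 'c': 0 ⇒ 0;  out=∅∪out(0)=∅
  fail(5) 'bb': from fail(4)=0 chase 'b': 0 ⇒ 4;  out={2}∪out(4)={2}
  fail(3) 'acc': from fail(2)=0 chase 'c': 0 ⇒ 0;  out={0}∪out(0)={0}
  fail(6) 'bbb': from fail(5)=4 chase 'b': 4 ⇒ 5;  out={1}∪out(5)={1,2}

Scan:
pos 0 'a': at 1
pos 1 'c': at 2
pos 2 'a': at 1 (fail-walked)
pos 3 'b': at 4 (fail-walked)
pos 4 'b': at 5  → match P2@[3:4]
pos 5 'a': at 1 (fail-walked)
pos 6 'c': at 2
pos 7 'c': at 3  → match P0@[5:7]
pos 8 'b': at 4 (fail-walked)
pos 9 'b': at 5  → match P2@[8:9]
pos 10 'b': at 6  → match P1@[8:10],P2@[9:10]
pos 11 'b': at 6 (fail-walked)  → match P1@[9:11],P2@[10:11]
pos 12 'b': at 6 (fail-walked)  → match P1@[10:12],P2@[11:12]
pos 13 'b': at 6 (fail-walked)  → match P1@[11:13],P2@[12:13]
pos 14 'b': at 6 (fail-walked)  → match P1@[12:14],P2@[13:14]
pos 15 'b': at 6 (fail-walked)  → match P1@[13:15],P2@[14:15]
pos 16 'b': at 6 (fail-walked)  → match P1@[14:16],P2@[15:16]
pos 17 'c': at 0 (fail-walked)
pos 18 'b': at 4
pos 19 'b': at 5  → match P2@[18:19]
pos 20 'a': at 1 (fail-walked)
pos 21 'b': at 4 (fail-walked)
pos 22 'b': at 5  → match P2@[21:22]
pos 23 'b': at 6  → match P1@[21:23],P2@[22:23]
pos 24 'c': at 0 (fail-walked)
pos 25 'a': at 1
pos 26 'a': at 1 (fail-walked)
pos 27 'c': at 2
pos 28 'c': at 3  → match P0@[26:28]
pos 29 'b': at 4 (fail-walked)
pos 30 'b': at 5  → match P2@[29:30]
pos 31 'b': at 6  → match P1@[29:31],P2@[30:31]
pos 32 'b': at 6 (fail-walked)  → match P1@[30:32],P2@[31:32]
pos 33 'a': at 1 (fail-walked)
pos 34 'c': at 2
pos 35 'a': at 1 (fail-walked)
pos 36 'a': at 1 (fail-walked)
pos 37 'c': at 2
pos 38 'c': at 3  → match P0@[36:38]
pos 39 'a': at 1 (fail-walked)
pos 40 'a': at 1 (fail-walked)
pos 41 'a': at 1 (fail-walked)
pos 42 'c': at 2
pos 43 'c': at 3  → match P0@[41:43]
pos 44 'b': at 4 (fail-walked)
pos 45 'b': at 5  → match P2@[44:45]
pos 46 'b': at 6  → match P1@[44:46],P2@[45:46]
pos 47 'c': at 0 (fail-walked)
pos 48 'a': at 1
pos 49 'c': at 2
pos 50 'c': at 3  → match P0@[48:50]
pos 51 'a': at 1 (fail-walked)
pos 52 'c': at 2
pos 53 'c': at 3  → match P0@[51:53]
pos 54 'a': at 1 (fail-walked)
pos 55 'c': at 2
pos 56 'c': at 3  → match P0@[54:56]
pos 57 'a': at 1 (fail-walked)
pos 58 'a': at 1 (fail-walked)
pos 59 'a': at 1 (fail-walked)
pos 60 'c': at 2
pos 61 'c': at 3  → match P0@[59:61]
pos 62 'a': at 1 (fail-walked)
pos 63 'c': at 2
pos 64 'b': at 4 (fail-walked)
pos 65 'b': at 5  → match P2@[64:65]
pos 66 'b': at 6  → match P1@[64:66],P2@[65:66]
pos 67 'a': at 1 (fail-walked)
pos 68 'b': at 4 (fail-walked)
pos 69 'a': at 1 (fail-walked)
pos 70 'a': at 1 (fail-walked)
pos 71 'a': at 1 (fail-walked)
pos 72 'a': at 1 (fail-walked)
pos 73 'c': at 2
pos 74 'c': at 3  → match P0@[72:74]

All matches (sorted): [[4,2],[7,0],[9,2],[10,1],[10,2],[11,1],[11,2],[12,1],[12,2],[13,1],[13,2],[14,1],[14,2],[15,1],[15,2],[16,1],[16,2],[19,2],[22,2],[23,1],[23,2],[28,0],[30,2],[31,1],[31,2],[32,1],[32,2],[38,0],[43,0],[45,2],[46,1],[46,2],[50,0],[53,0],[56,0],[61,0],[65,2],[66,1],[66,2],[74,0]]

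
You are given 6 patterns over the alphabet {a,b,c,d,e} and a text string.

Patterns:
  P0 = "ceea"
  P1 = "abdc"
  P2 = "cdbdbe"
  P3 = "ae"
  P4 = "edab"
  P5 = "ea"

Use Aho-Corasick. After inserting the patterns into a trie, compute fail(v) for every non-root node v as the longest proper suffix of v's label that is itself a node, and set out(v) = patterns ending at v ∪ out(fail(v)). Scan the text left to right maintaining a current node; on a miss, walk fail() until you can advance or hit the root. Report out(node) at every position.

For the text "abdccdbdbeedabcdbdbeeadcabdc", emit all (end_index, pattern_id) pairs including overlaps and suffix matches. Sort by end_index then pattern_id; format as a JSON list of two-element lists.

Construct AC machine:
Trie (insert patterns):
  0='ε' goto a→5 c→1 e→15
  1='c' goto d→9 e→2
  2='ce' goto e→3
  3='cee' goto a→4
  4='ceea' goto ·  ←P0
  5='a' goto b→6 e→14
  6='ab' goto d→7
  7='abd' goto c→8
  8='abdc' goto ·  ←P1
  9='cd' goto b→10
  10='cdb' goto d→11
  11='cdbd' goto b→12
  12='cdbdb' goto e→13
  13='cdbdbe' goto ·  ←P2
  14='ae' goto ·  ←P3
  15='e' goto a→19 d→16
  16='ed' goto a→17
  17='eda' goto b→18
  18='edab' goto ·  ←P4
  19='ea' goto ·  ←P5

Failure links (BFS by depth):
  fail(1) 'c': from fail(0)=0 chase 'c': 0 ⇒ 0;  out=∅∪out(0)=∅
  fail(5) 'a': from fail(0)=0 chase 'a': 0 ⇒ 0;  out=∅∪out(0)=∅
  fail(15) 'e': from fail(0)=0 chase 'e': 0 ⇒ 0;  out=∅∪out(0)=∅
  fail(2) 'ce': from fail(1)=0 chase 'e': 0 ⇒ 15;  out=∅∪out(15)=∅
  fail(6) 'ab': from fail(5)=0 chase 'b': 0 ⇒ 0;  out=∅∪out(0)=∅
  fail(9) 'cd': from fail(1)=0 chase 'd': 0 ⇒ 0;  out=∅∪out(0)=∅
  fail(14) 'ae': from fail(5)=0 chase 'e': 0 ⇒ 15;  out={3}∪out(15)={3}
  fail(16) 'ed': from fail(15)=0 chase 'd': 0 ⇒ 0;  out=∅∪out(0)=∅
  fail(19) 'ea': from fail(15)=0 chase 'a': 0 ⇒ 5;  out={5}∪out(5)={5}
  fail(3) 'cee': from fail(2)=15 chase 'e': 15→0 ⇒ 15;  out=∅∪out(15)=∅
  fail(7) 'abd': from fail(6)=0 chase 'd': 0 ⇒ 0;  out=∅∪out(0)=∅
  fail(10) 'cdb': from fail(9)=0 chase 'b': 0 ⇒ 0;  out=∅∪out(0)=∅
  fail(17) 'eda': from fail(16)=0 chase 'a': 0 ⇒ 5;  out=∅∪out(5)=∅
  fail(4) 'ceea': from fail(3)=15 chase 'a': 15 ⇒ 19;  out={0}∪out(19)={0,5}
  fail(8) 'abdc': from fail(7)=0 chase 'c': 0 ⇒ 1;  out={1}∪out(1)={1}
  fail(11) 'cdbd': from fail(10)=0 chase 'd': 0 ⇒ 0;  out=∅∪out(0)=∅
  fail(18) 'edab': from fail(17)=5 chase 'b': 5 ⇒ 6;  out={4}∪out(6)={4}
  fail(12) 'cdbdb': from fail(11)=0 chase 'b': 0 ⇒ 0;  out=∅∪out(0)=∅
  fail(13) 'cdbdbe': from fail(12)=0 chase 'e': 0 ⇒ 15;  out={2}∪out(15)={2}

Text stream:
pos 0 'a': at 5
pos 1 'b': at 6
pos 2 'd': at 7
pos 3 'c': at 8  → match P1@[0:3]
pos 4 'c': at 1 ·f
pos 5 'd': at 9
pos 6 'b': at 10
pos 7 'd': at 11
pos 8 'b': at 12
pos 9 'e': at 13  → match P2@[4:9]
pos 10 'e': at 15 ·f
pos 11 'd': at 16
pos 12 'a': at 17
pos 13 'b': at 18  → match P4@[10:13]
pos 14 'c': at 1 ·f
pos 15 'd': at 9
pos 16 'b': at 10
pos 17 'd': at 11
pos 18 'b': at 12
pos 19 'e': at 13  → match P2@[14:19]
pos 20 'e': at 15 ·f
pos 21 'a': at 19  → match P5@[20:21]
pos 22 'd': at 0 ·f
pos 23 'c': at 1
pos 24 'a': at 5 ·f
pos 25 'b': at 6
pos 26 'd': at 7
pos 27 'c': at 8  → match P1@[24:27]

Result: [[3,1],[9,2],[13,4],[19,2],[21,5],[27,1]]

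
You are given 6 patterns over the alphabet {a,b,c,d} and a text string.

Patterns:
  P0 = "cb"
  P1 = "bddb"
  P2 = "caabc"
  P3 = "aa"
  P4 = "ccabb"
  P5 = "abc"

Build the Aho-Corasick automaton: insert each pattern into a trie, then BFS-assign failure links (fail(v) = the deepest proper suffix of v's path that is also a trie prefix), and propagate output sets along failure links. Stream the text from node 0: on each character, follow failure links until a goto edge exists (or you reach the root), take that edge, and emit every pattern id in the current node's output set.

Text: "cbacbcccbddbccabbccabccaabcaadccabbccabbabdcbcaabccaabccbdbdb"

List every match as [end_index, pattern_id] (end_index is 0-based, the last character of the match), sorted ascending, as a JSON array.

Build automaton:
Trie (insert patterns):
  0='ε' goto a→11 b→3 c→1
  1='c' goto a→7 b→2 c→13
  2='cb' goto ·  ←P0
  3='b' goto d→4
  4='bd' goto d→5
  5='bdd' goto b→6
  6='bddb' goto ·  ←P1
  7='ca' goto a→8
  8='caa' goto b→9
  9='caab' goto c→10
  10='caabc' goto ·  ←P2
  11='a' goto a→12 b→17
  12='aa' goto ·  ←P3
  13='cc' goto a→14
  14='cca' goto b→15
  15='ccab' goto b→16
  16='ccabb' goto ·  ←P4
  17='ab' goto c→18
  18='abc' goto ·  ←P5

Failure links (BFS by depth):
  n1('c'): parent n0 fail=0; on 'c' 0 → fail=0;  out ∅∪∅=∅
  n3('b'): parent n0 fail=0; on 'b' 0 → fail=0;  out ∅∪∅=∅
  n11('a'): parent n0 fail=0; on 'a' 0 → fail=0;  out ∅∪∅=∅
  n2('cb'): parent n1 fail=0; on 'b' 0 → fail=3;  out {0}∪∅={0}
  n4('bd'): parent n3 fail=0; on 'd' 0 → fail=0;  out ∅∪∅=∅
  n7('ca'): parent n1 fail=0; on 'a' 0 → fail=11;  out ∅∪∅=∅
  n12('aa'): parent n11 fail=0; on 'a' 0 → fail=11;  out {3}∪∅={3}
  n13('cc'): parent n1 fail=0; on 'c' 0 → fail=1;  out ∅∪∅=∅
  n17('ab'): parent n11 fail=0; on 'b' 0 → fail=3;  out ∅∪∅=∅
  n5('bdd'): parent n4 fail=0; on 'd' 0 → fail=0;  out ∅∪∅=∅
  n8('caa'): parent n7 fail=11; on 'a' 11 → fail=12;  out ∅∪{3}={3}
  n14('cca'): parent n13 fail=1; on 'a' 1 → fail=7;  out ∅∪∅=∅
  n18('abc'): parent n17 fail=3; on 'c' 3→0 → fail=1;  out {5}∪∅={5}
  n6('bddb'): parent n5 fail=0; on 'b' 0 → fail=3;  out {1}∪∅={1}
  n9('caab'): parent n8 fail=12; on 'b' 12→11 → fail=17;  out ∅∪∅=∅
  n15('ccab'): parent n14 fail=7; on 'b' 7→11 → fail=17;  out ∅∪∅=∅
  n10('caabc'): parent n9 fail=17; on 'c' 17 → fail=18;  out {2}∪{5}={2,5}
  n16('ccabb'): parent n15 fail=17; on 'b' 17→3→0 → fail=3;  out {4}∪∅={4}

Run:
[0] read 'c'  n0⇒n1
[1] read 'b'  n1⇒n2  ** P0@[0:1]
[2] read 'a'  n2⇒n11 (via fail)
[3] read 'c'  n11⇒n1 (via fail)
[4] read 'b'  n1⇒n2  ** P0@[3:4]
[5] read 'c'  n2⇒n1 (via fail)
[6] read 'c'  n1⇒n13
[7] read 'c'  n13⇒n13 (via fail)
[8] read 'b'  n13⇒n2 (via fail)  ** P0@[7:8]
[9] read 'd'  n2⇒n4 (via fail)
[10] read 'd'  n4⇒n5
[11] read 'b'  n5⇒n6  ** P1@[8:11]
[12] read 'c'  n6⇒n1 (via fail)
[13] read 'c'  n1⇒n13
[14] read 'a'  n13⇒n14
[15] read 'b'  n14⇒n15
[16] read 'b'  n15⇒n16  ** P4@[12:16]
[17] read 'c'  n16⇒n1 (via fail)
[18] read 'c'  n1⇒n13
[19] read 'a'  n13⇒n14
[20] read 'b'  n14⇒n15
[21] read 'c'  n15⇒n18 (via fail)  ** P5@[19:21]
[22] read 'c'  n18⇒n13 (via fail)
[23] read 'a'  n13⇒n14
[24] read 'a'  n14⇒n8 (via fail)  ** P3@[23:24]
[25] read 'b'  n8⇒n9
[26] read 'c'  n9⇒n10  ** P2@[22:26],P5@[24:26]
[27] read 'a'  n10⇒n7 (via fail)
[28] read 'a'  n7⇒n8  ** P3@[27:28]
[29] read 'd'  n8⇒n0 (via fail)
[30] read 'c'  n0⇒n1
[31] read 'c'  n1⇒n13
[32] read 'a'  n13⇒n14
[33] read 'b'  n14⇒n15
[34] read 'b'  n15⇒n16  ** P4@[30:34]
[35] read 'c'  n16⇒n1 (via fail)
[36] read 'c'  n1⇒n13
[37] read 'a'  n13⇒n14
[38] read 'b'  n14⇒n15
[39] read 'b'  n15⇒n16  ** P4@[35:39]
[40] read 'a'  n16⇒n11 (via fail)
[41] read 'b'  n11⇒n17
[42] read 'd'  n17⇒n4 (via fail)
[43] read 'c'  n4⇒n1 (via fail)
[44] read 'b'  n1⇒n2  ** P0@[43:44]
[45] read 'c'  n2⇒n1 (via fail)
[46] read 'a'  n1⇒n7
[47] read 'a'  n7⇒n8  ** P3@[46:47]
[48] read 'b'  n8⇒n9
[49] read 'c'  n9⇒n10  ** P2@[45:49],P5@[47:49]
[50] read 'c'  n10⇒n13 (via fail)
[51] read 'a'  n13⇒n14
[52] read 'a'  n14⇒n8 (via fail)  ** P3@[51:52]
[53] read 'b'  n8⇒n9
[54] read 'c'  n9⇒n10  ** P2@[50:54],P5@[52:54]
[55] read 'c'  n10⇒n13 (via fail)
[56] read 'b'  n13⇒n2 (via fail)  ** P0@[55:56]
[57] read 'd'  n2⇒n4 (via fail)
[58] read 'b'  n4⇒n3 (via fail)
[59] read 'd'  n3⇒n4
[60] read 'b'  n4⇒n3 (via fail)

Matches: [[1,0],[4,0],[8,0],[11,1],[16,4],[21,5],[24,3],[26,2],[26,5],[28,3],[34,4],[39,4],[44,0],[47,3],[49,2],[49,5],[52,3],[54,2],[54,5],[56,0]]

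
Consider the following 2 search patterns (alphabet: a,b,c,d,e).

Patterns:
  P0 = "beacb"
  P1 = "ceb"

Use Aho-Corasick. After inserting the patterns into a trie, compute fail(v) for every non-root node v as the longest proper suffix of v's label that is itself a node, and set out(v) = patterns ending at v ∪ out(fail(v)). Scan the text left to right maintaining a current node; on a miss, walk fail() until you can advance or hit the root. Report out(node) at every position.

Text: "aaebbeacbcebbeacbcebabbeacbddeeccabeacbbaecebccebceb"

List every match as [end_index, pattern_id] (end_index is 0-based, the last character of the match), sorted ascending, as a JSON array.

Build:
Trie (insert patterns):
  0='ε' goto b→1 c→6
  1='b' goto e→2
  2='be' goto a→3
  3='bea' goto c→4
  4='beac' goto b→5
  5='beacb' goto ·  [P0 ends]
  6='c' goto e→7
  7='ce' goto b→8
  8='ceb' goto ·  [P1 ends]

Failure links (BFS by depth):
  n1('b'): parent n0 fail=0; on 'b' 0 → fail=0;  out ∅∪∅=∅
  n6('c'): parent n0 fail=0; on 'c' 0 → fail=0;  out ∅∪∅=∅
  n2('be'): parent n1 fail=0; on 'e' 0 → fail=0;  out ∅∪∅=∅
  n7('ce'): parent n6 fail=0; on 'e' 0 → fail=0;  out ∅∪∅=∅
  n3('bea'): parent n2 fail=0; on 'a' 0 → fail=0;  out ∅∪∅=∅
  n8('ceb'): parent n7 fail=0; on 'b' 0 → fail=1;  out {1}∪∅={1}
  n4('beac'): parent n3 fail=0; on 'c' 0 → fail=6;  out ∅∪∅=∅
  n5('beacb'): parent n4 fail=6; on 'b' 6→0 → fail=1;  out {0}∪∅={0}

Text stream:
[0] read 'a'  n0⇒n0
[1] read 'a'  n0⇒n0
[2] read 'e'  n0⇒n0
[3] read 'b'  n0⇒n1
[4] read 'b'  n1⇒n1 ·f
[5] read 'e'  n1⇒n2
[6] read 'a'  n2⇒n3
[7] read 'c'  n3⇒n4
[8] read 'b'  n4⇒n5  emit P0@[4:8]
[9] read 'c'  n5⇒n6 ·f
[10] read 'e'  n6⇒n7
[11] read 'b'  n7⇒n8  emit P1@[9:11]
[12] read 'b'  n8⇒n1 ·f
[13] read 'e'  n1⇒n2
[14] read 'a'  n2⇒n3
[15] read 'c'  n3⇒n4
[16] read 'b'  n4⇒n5  emit P0@[12:16]
[17] read 'c'  n5⇒n6 ·f
[18] read 'e'  n6⇒n7
[19] read 'b'  n7⇒n8  emit P1@[17:19]
[20] read 'a'  n8⇒n0 ·f
[21] read 'b'  n0⇒n1
[22] read 'b'  n1⇒n1 ·f
[23] read 'e'  n1⇒n2
[24] read 'a'  n2⇒n3
[25] read 'c'  n3⇒n4
[26] read 'b'  n4⇒n5  emit P0@[22:26]
[27] read 'd'  n5⇒n0 ·f
[28] read 'd'  n0⇒n0
[29] read 'e'  n0⇒n0
[30] read 'e'  n0⇒n0
[31] read 'c'  n0⇒n6
[32] read 'c'  n6⇒n6 ·f
[33] read 'a'  n6⇒n0 ·f
[34] read 'b'  n0⇒n1
[35] read 'e'  n1⇒n2
[36] read 'a'  n2⇒n3
[37] read 'c'  n3⇒n4
[38] read 'b'  n4⇒n5  emit P0@[34:38]
[39] read 'b'  n5⇒n1 ·f
[40] read 'a'  n1⇒n0 ·f
[41] read 'e'  n0⇒n0
[42] read 'c'  n0⇒n6
[43] read 'e'  n6⇒n7
[44] read 'b'  n7⇒n8  emit P1@[42:44]
[45] read 'c'  n8⇒n6 ·f
[46] read 'c'  n6⇒n6 ·f
[47] read 'e'  n6⇒n7
[48] read 'b'  n7⇒n8  emit P1@[46:48]
[49] read 'c'  n8⇒n6 ·f
[50] read 'e'  n6⇒n7
[51] read 'b'  n7⇒n8  emit P1@[49:51]

Result: [[8,0],[11,1],[16,0],[19,1],[26,0],[38,0],[44,1],[48,1],[51,1]]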